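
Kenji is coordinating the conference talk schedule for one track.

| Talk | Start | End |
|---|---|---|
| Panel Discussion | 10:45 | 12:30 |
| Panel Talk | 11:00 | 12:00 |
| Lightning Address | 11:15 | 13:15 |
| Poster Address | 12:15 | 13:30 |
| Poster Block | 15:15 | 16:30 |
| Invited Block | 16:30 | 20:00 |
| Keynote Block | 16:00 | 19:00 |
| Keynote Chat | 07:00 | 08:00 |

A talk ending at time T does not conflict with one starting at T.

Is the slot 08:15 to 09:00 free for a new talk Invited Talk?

Keynote Chat: ends 08:00 at or before Invited Talk starts 08:15 → clear.
Panel Discussion: starts 10:45 at or after Invited Talk ends 09:00 → clear.
Panel Talk: starts 11:00 at or after Invited Talk ends 09:00 → clear.
Lightning Address: starts 11:15 at or after Invited Talk ends 09:00 → clear.
Poster Address: starts 12:15 at or after Invited Talk ends 09:00 → clear.
Poster Block: starts 15:15 at or after Invited Talk ends 09:00 → clear.
Keynote Block: starts 16:00 at or after Invited Talk ends 09:00 → clear.
Invited Block: starts 16:30 at or after Invited Talk ends 09:00 → clear.

Yes — the slot is free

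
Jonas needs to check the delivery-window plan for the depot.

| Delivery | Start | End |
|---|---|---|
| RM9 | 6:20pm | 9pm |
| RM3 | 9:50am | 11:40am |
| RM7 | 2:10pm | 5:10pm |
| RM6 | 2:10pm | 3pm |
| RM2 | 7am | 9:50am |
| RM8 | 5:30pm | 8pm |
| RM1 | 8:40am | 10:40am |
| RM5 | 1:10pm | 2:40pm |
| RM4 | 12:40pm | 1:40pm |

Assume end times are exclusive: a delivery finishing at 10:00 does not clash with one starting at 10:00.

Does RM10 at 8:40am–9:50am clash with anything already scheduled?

RM2: starts 7am before RM10 ends 9:50am, and ends 9:50am after RM10 starts 8:40am → overlap.
RM1: starts 8:40am before RM10 ends 9:50am, and ends 10:40am after RM10 starts 8:40am → overlap.
RM3: starts 9:50am at or after RM10 ends 9:50am → clear.
RM4: starts 12:40pm at or after RM10 ends 9:50am → clear.
RM5: starts 1:10pm at or after RM10 ends 9:50am → clear.
RM6: starts 2:10pm at or after RM10 ends 9:50am → clear.
RM7: starts 2:10pm at or after RM10 ends 9:50am → clear.
RM8: starts 5:30pm at or after RM10 ends 9:50am → clear.
RM9: starts 6:20pm at or after RM10 ends 9:50am → clear.
RM10 overlaps RM1, RM2.

Yes — it overlaps RM1, RM2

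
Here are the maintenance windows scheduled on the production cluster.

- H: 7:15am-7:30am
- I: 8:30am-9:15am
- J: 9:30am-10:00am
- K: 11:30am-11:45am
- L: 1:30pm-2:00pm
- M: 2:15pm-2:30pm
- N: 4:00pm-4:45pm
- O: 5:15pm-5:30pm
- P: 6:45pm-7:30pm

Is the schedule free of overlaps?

Sorted by start: H, I, J, K, L, M, N, O, P.
I starts after H ends, so nothing later overlaps H either.
J starts after I ends, so nothing later overlaps I either.
K starts after J ends, so nothing later overlaps J either.
L starts after K ends, so nothing later overlaps K either.
M starts after L ends, so nothing later overlaps L either.
N starts after M ends, so nothing later overlaps M either.
O starts after N ends, so nothing later overlaps N either.
P starts after O ends.
Every pair is clear; the schedule has no overlaps.

Yes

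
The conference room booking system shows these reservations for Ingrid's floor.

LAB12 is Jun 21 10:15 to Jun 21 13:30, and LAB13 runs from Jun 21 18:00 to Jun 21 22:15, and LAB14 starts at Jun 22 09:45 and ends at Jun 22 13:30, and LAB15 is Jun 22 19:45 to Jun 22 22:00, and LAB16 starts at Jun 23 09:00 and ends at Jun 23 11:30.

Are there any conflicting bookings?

No

Sorted by start: LAB12, LAB13, LAB14, LAB15, LAB16.
LAB13 starts after LAB12 ends — done with LAB12.
LAB14 starts after LAB13 ends — done with LAB13.
LAB15 starts after LAB14 ends — done with LAB14.
LAB16 starts after LAB15 ends.
Every pair is clear; the schedule has no overlaps.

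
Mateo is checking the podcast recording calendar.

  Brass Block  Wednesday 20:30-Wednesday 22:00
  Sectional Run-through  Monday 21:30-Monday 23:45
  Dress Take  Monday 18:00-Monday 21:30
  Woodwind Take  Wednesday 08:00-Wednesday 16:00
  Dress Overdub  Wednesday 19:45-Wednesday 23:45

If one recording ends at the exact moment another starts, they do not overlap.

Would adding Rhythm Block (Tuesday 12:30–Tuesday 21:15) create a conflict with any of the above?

Dress Take: ends Monday 21:30 at or before Rhythm Block starts Tuesday 12:30 → clear.
Sectional Run-through: ends Monday 23:45 at or before Rhythm Block starts Tuesday 12:30 → clear.
Woodwind Take: starts Wednesday 08:00 at or after Rhythm Block ends Tuesday 21:15 → clear.
Dress Overdub: starts Wednesday 19:45 at or after Rhythm Block ends Tuesday 21:15 → clear.
Brass Block: starts Wednesday 20:30 at or after Rhythm Block ends Tuesday 21:15 → clear.

No — it doesn't clash with anything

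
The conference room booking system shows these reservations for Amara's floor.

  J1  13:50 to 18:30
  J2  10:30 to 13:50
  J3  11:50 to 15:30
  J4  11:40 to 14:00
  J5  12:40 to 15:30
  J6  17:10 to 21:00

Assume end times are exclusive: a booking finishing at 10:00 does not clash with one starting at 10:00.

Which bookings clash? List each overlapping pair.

J1 & J3, J1 & J4, J1 & J5, J1 & J6, J2 & J3, J2 & J4, J2 & J5, J3 & J4, J3 & J5, J4 & J5

Check each pair: they overlap iff neither finishes before the other starts.
Sorted by start: J2, J4, J3, J5, J1, J6.
J4 starts before J2 ends → J2 and J4 overlap.
J3 starts before J2 ends → J2 and J3 overlap.
J5 starts before J2 ends → J2 and J5 overlap.
J1 starts exactly when J2 ends (back-to-back, no overlap); J2 is clear from here.
J3 starts before J4 ends → J4 and J3 overlap.
J5 starts before J4 ends → J4 and J5 overlap.
J1 starts before J4 ends → J4 and J1 overlap.
J6 starts after J4 ends.
J5 starts before J3 ends → J3 and J5 overlap.
J1 starts before J3 ends → J3 and J1 overlap.
J6 starts after J3 ends.
J1 starts before J5 ends → J5 and J1 overlap.
J6 starts after J5 ends.
J6 starts before J1 ends → J1 and J6 overlap.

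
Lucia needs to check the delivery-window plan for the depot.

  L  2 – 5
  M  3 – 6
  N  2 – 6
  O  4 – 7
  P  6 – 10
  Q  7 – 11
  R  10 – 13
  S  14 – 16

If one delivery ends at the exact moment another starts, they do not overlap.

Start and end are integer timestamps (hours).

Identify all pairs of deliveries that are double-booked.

Sorted by start: L, N, M, O, P, Q, R, S.
N starts before L ends → L and N overlap.
M starts before L ends → L and M overlap.
O starts before L ends → L and O overlap.
P starts after L ends — done with L.
M starts before N ends → N and M overlap.
O starts before N ends → N and O overlap.
P starts exactly when N ends (back-to-back, no overlap) — done with N.
O starts before M ends → M and O overlap.
P starts exactly when M ends (back-to-back, no overlap) — done with M.
P starts before O ends → O and P overlap.
Q starts exactly when O ends (back-to-back, no overlap) — done with O.
Q starts before P ends → P and Q overlap.
R starts exactly when P ends (back-to-back, no overlap) — done with P.
R starts before Q ends → Q and R overlap.
S starts after Q ends.
S starts after R ends.

L & M, L & N, L & O, M & N, M & O, N & O, O & P, P & Q, Q & R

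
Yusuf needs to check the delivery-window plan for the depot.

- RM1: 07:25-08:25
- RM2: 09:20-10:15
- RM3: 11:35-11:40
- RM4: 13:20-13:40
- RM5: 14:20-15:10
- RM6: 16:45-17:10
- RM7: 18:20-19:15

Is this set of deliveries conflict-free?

Sorted by start: RM1, RM2, RM3, RM4, RM5, RM6, RM7.
RM2 starts after RM1 ends, so nothing later overlaps RM1 either.
RM3 starts after RM2 ends, so nothing later overlaps RM2 either.
RM4 starts after RM3 ends, so nothing later overlaps RM3 either.
RM5 starts after RM4 ends, so nothing later overlaps RM4 either.
RM6 starts after RM5 ends, so nothing later overlaps RM5 either.
RM7 starts after RM6 ends.
Every pair is clear; the schedule has no overlaps.

Yes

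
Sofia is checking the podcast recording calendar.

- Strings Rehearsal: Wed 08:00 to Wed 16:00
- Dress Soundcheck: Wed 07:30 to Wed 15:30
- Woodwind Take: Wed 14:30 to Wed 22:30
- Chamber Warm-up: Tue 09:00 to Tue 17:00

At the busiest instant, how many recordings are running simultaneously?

3

Walk through starts and ends in time order (an end at T is processed before a start at T):
Tue 09:00 start Chamber Warm-up → 1
Tue 17:00 end Chamber Warm-up → 0
Wed 07:30 start Dress Soundcheck → 1
Wed 08:00 start Strings Rehearsal → 2
Wed 14:30 start Woodwind Take → 3
Wed 15:30 end Dress Soundcheck → 2
Wed 16:00 end Strings Rehearsal → 1
Wed 22:30 end Woodwind Take → 0
Peak is 3, at Wed 14:30 (Dress Soundcheck, Strings Rehearsal, Woodwind Take).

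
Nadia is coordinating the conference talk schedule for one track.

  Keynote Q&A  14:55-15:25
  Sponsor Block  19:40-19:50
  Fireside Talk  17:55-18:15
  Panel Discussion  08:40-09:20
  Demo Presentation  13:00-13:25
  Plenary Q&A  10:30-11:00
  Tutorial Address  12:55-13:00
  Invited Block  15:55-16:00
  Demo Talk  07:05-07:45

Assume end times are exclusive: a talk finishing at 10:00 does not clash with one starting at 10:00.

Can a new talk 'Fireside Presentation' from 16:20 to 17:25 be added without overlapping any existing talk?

Demo Talk: ends 07:45 at or before Fireside Presentation starts 16:20 → clear.
Panel Discussion: ends 09:20 at or before Fireside Presentation starts 16:20 → clear.
Plenary Q&A: ends 11:00 at or before Fireside Presentation starts 16:20 → clear.
Tutorial Address: ends 13:00 at or before Fireside Presentation starts 16:20 → clear.
Demo Presentation: ends 13:25 at or before Fireside Presentation starts 16:20 → clear.
Keynote Q&A: ends 15:25 at or before Fireside Presentation starts 16:20 → clear.
Invited Block: ends 16:00 at or before Fireside Presentation starts 16:20 → clear.
Fireside Talk: starts 17:55 at or after Fireside Presentation ends 17:25 → clear.
Sponsor Block: starts 19:40 at or after Fireside Presentation ends 17:25 → clear.

Yes — the slot is free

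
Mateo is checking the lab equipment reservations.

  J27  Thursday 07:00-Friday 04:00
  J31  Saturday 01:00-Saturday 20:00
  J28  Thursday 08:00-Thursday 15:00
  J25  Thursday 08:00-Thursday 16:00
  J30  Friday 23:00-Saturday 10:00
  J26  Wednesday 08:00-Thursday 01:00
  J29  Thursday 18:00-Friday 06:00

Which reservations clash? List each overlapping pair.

Two intervals overlap when each starts before the other ends.
Sorted by start: J26, J27, J25, J28, J29, J30, J31.
J27 starts after J26 ends — done with J26.
J25 starts before J27 ends → J27 and J25 overlap.
J28 starts before J27 ends → J27 and J28 overlap.
J29 starts before J27 ends → J27 and J29 overlap.
J30 starts after J27 ends — done with J27.
J28 starts before J25 ends → J25 and J28 overlap.
J29 starts after J25 ends — done with J25.
J29 starts after J28 ends — done with J28.
J30 starts after J29 ends — done with J29.
J31 starts before J30 ends → J30 and J31 overlap.

J25 & J27, J25 & J28, J27 & J28, J27 & J29, J30 & J31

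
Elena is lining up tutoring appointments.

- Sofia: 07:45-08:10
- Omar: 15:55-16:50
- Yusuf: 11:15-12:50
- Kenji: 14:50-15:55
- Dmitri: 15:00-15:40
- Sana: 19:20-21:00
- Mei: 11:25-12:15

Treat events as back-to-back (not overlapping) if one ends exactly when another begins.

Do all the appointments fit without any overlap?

No

Sorted by start: Sofia, Yusuf, Mei, Kenji, Dmitri, Omar, Sana.
Yusuf starts after Sofia ends; Sofia is clear from here.
Mei starts before Yusuf ends → Yusuf and Mei overlap.
That's a conflict, so the schedule is not conflict-free.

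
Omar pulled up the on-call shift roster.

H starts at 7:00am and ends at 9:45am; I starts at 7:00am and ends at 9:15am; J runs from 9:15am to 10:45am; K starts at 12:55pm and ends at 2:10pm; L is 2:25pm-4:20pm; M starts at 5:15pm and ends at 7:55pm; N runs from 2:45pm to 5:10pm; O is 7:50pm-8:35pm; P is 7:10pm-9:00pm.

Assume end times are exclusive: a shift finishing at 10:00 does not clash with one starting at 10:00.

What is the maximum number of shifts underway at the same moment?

3

Walk through starts and ends in time order (an end at T is processed before a start at T):
7:00am start H → 1
7:00am start I → 2
9:15am end I → 1
9:15am start J → 2
9:45am end H → 1
10:45am end J → 0
12:55pm start K → 1
2:10pm end K → 0
2:25pm start L → 1
2:45pm start N → 2
4:20pm end L → 1
5:10pm end N → 0
5:15pm start M → 1
7:10pm start P → 2
7:50pm start O → 3
7:55pm end M → 2
8:35pm end O → 1
9:00pm end P → 0
Peak is 3, at 7:50pm (M, O, P).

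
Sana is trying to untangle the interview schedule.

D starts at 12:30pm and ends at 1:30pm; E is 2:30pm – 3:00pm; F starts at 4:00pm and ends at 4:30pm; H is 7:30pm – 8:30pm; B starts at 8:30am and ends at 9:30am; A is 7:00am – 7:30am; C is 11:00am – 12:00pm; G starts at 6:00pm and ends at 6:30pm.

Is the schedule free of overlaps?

Sorted by start: A, B, C, D, E, F, G, H.
B starts after A ends; A is clear from here.
C starts after B ends; B is clear from here.
D starts after C ends; C is clear from here.
E starts after D ends; D is clear from here.
F starts after E ends; E is clear from here.
G starts after F ends; F is clear from here.
H starts after G ends.
Every pair is clear; the schedule has no overlaps.

Yes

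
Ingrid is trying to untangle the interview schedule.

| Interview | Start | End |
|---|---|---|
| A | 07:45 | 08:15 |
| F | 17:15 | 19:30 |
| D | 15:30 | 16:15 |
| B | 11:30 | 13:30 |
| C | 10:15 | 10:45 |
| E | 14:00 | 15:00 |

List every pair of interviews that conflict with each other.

Sorted by start: A, C, B, E, D, F.
C starts after A ends — done with A.
B starts after C ends — done with C.
E starts after B ends — done with B.
D starts after E ends — done with E.
F starts after D ends.

no overlapping pairs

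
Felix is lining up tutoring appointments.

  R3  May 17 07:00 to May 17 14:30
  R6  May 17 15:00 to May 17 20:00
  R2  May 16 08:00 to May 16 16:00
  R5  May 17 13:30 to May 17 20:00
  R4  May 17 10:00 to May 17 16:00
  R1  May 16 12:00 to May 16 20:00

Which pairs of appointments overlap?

Sorted by start: R2, R1, R3, R4, R5, R6.
R1 starts before R2 ends → R2 and R1 overlap.
R3 starts after R2 ends, so R2 has no further overlaps.
R3 starts after R1 ends, so R1 has no further overlaps.
R4 starts before R3 ends → R3 and R4 overlap.
R5 starts before R3 ends → R3 and R5 overlap.
R6 starts after R3 ends.
R5 starts before R4 ends → R4 and R5 overlap.
R6 starts before R4 ends → R4 and R6 overlap.
R6 starts before R5 ends → R5 and R6 overlap.

R1 & R2, R3 & R4, R3 & R5, R4 & R5, R4 & R6, R5 & R6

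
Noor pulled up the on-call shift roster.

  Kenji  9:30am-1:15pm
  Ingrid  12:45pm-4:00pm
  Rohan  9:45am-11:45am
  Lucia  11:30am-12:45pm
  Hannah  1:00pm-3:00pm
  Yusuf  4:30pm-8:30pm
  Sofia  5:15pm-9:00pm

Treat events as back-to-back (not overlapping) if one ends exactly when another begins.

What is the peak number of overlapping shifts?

Walk through starts and ends in time order (an end at T is processed before a start at T):
9:30am start Kenji → 1
9:45am start Rohan → 2
11:30am start Lucia → 3
11:45am end Rohan → 2
12:45pm end Lucia → 1
12:45pm start Ingrid → 2
1:00pm start Hannah → 3
1:15pm end Kenji → 2
3:00pm end Hannah → 1
4:00pm end Ingrid → 0
4:30pm start Yusuf → 1
5:15pm start Sofia → 2
8:30pm end Yusuf → 1
9:00pm end Sofia → 0
Peak is 3, at 11:30am (Kenji, Lucia, Rohan).

3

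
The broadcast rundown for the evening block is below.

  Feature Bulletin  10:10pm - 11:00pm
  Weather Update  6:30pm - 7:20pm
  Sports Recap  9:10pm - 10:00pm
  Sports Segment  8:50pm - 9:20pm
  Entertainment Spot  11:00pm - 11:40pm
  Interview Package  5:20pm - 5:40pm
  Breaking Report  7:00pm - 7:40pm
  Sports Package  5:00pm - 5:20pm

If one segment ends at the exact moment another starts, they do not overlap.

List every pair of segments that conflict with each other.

Sorted by start: Sports Package, Interview Package, Weather Update, Breaking Report, Sports Segment, Sports Recap, Feature Bulletin, Entertainment Spot.
Interview Package starts exactly when Sports Package ends (back-to-back, no overlap) — done with Sports Package.
Weather Update starts after Interview Package ends — done with Interview Package.
Breaking Report starts before Weather Update ends → Weather Update and Breaking Report overlap.
Sports Segment starts after Weather Update ends — done with Weather Update.
Sports Segment starts after Breaking Report ends — done with Breaking Report.
Sports Recap starts before Sports Segment ends → Sports Segment and Sports Recap overlap.
Feature Bulletin starts after Sports Segment ends — done with Sports Segment.
Feature Bulletin starts after Sports Recap ends — done with Sports Recap.
Entertainment Spot starts exactly when Feature Bulletin ends (back-to-back, no overlap).

Breaking Report & Weather Update, Sports Recap & Sports Segment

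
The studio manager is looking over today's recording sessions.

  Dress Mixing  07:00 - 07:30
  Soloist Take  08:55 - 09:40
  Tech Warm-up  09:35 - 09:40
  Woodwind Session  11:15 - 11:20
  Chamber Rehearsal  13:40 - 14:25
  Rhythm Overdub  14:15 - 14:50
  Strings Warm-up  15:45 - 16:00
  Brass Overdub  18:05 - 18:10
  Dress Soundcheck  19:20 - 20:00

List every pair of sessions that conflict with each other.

Sorted by start: Dress Mixing, Soloist Take, Tech Warm-up, Woodwind Session, Chamber Rehearsal, Rhythm Overdub, Strings Warm-up, Brass Overdub, Dress Soundcheck.
Soloist Take starts after Dress Mixing ends, so nothing later overlaps Dress Mixing either.
Tech Warm-up starts before Soloist Take ends → Soloist Take and Tech Warm-up overlap.
Woodwind Session starts after Soloist Take ends, so nothing later overlaps Soloist Take either.
Woodwind Session starts after Tech Warm-up ends, so nothing later overlaps Tech Warm-up either.
Chamber Rehearsal starts after Woodwind Session ends, so nothing later overlaps Woodwind Session either.
Rhythm Overdub starts before Chamber Rehearsal ends → Chamber Rehearsal and Rhythm Overdub overlap.
Strings Warm-up starts after Chamber Rehearsal ends, so nothing later overlaps Chamber Rehearsal either.
Strings Warm-up starts after Rhythm Overdub ends, so nothing later overlaps Rhythm Overdub either.
Brass Overdub starts after Strings Warm-up ends, so nothing later overlaps Strings Warm-up either.
Dress Soundcheck starts after Brass Overdub ends.

Chamber Rehearsal & Rhythm Overdub, Soloist Take & Tech Warm-up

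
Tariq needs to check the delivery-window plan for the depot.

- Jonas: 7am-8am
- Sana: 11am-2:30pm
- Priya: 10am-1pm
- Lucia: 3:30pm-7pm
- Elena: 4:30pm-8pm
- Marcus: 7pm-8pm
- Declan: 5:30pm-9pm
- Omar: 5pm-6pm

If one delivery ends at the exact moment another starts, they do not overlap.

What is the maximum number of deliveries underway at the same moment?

4

Sort all start/end points and keep a running count:
7am start Jonas → 1
8am end Jonas → 0
10am start Priya → 1
11am start Sana → 2
1pm end Priya → 1
2:30pm end Sana → 0
3:30pm start Lucia → 1
4:30pm start Elena → 2
5pm start Omar → 3
5:30pm start Declan → 4
6pm end Omar → 3
7pm end Lucia → 2
7pm start Marcus → 3
8pm end Elena → 2
8pm end Marcus → 1
9pm end Declan → 0
Peak is 4, at 5:30pm (Declan, Elena, Lucia, Omar).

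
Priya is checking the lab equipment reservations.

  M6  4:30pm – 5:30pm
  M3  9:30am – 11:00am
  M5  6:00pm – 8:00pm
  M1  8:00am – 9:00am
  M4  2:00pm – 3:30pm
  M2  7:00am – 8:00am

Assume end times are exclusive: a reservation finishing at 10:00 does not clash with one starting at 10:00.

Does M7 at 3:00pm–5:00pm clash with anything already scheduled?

M2: ends 8:00am at or before M7 starts 3:00pm → clear.
M1: ends 9:00am at or before M7 starts 3:00pm → clear.
M3: ends 11:00am at or before M7 starts 3:00pm → clear.
M4: starts 2:00pm before M7 ends 5:00pm, and ends 3:30pm after M7 starts 3:00pm → overlap.
M6: starts 4:30pm before M7 ends 5:00pm, and ends 5:30pm after M7 starts 3:00pm → overlap.
M5: starts 6:00pm at or after M7 ends 5:00pm → clear.
M7 overlaps M4, M6.

Yes — it overlaps M4, M6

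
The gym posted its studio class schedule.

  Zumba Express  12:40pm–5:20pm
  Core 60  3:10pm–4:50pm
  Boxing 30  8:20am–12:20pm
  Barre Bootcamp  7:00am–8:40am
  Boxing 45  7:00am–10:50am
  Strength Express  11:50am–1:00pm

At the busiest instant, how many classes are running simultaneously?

Walk through starts and ends in time order (an end at T is processed before a start at T):
7:00am start Barre Bootcamp → 1
7:00am start Boxing 45 → 2
8:20am start Boxing 30 → 3
8:40am end Barre Bootcamp → 2
10:50am end Boxing 45 → 1
11:50am start Strength Express → 2
12:20pm end Boxing 30 → 1
12:40pm start Zumba Express → 2
1:00pm end Strength Express → 1
3:10pm start Core 60 → 2
4:50pm end Core 60 → 1
5:20pm end Zumba Express → 0
Peak is 3, at 8:20am (Barre Bootcamp, Boxing 30, Boxing 45).

3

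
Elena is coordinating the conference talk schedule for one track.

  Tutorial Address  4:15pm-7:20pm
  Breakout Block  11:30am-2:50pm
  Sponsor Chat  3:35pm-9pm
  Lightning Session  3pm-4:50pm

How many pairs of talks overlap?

3

Sorted by start: Breakout Block, Lightning Session, Sponsor Chat, Tutorial Address.
Lightning Session starts after Breakout Block ends, so nothing later overlaps Breakout Block either.
Sponsor Chat starts before Lightning Session ends → Lightning Session and Sponsor Chat overlap.
Tutorial Address starts before Lightning Session ends → Lightning Session and Tutorial Address overlap.
Tutorial Address starts before Sponsor Chat ends → Sponsor Chat and Tutorial Address overlap.
Overlapping pairs: Lightning Session & Sponsor Chat, Lightning Session & Tutorial Address, Sponsor Chat & Tutorial Address — 3 in total.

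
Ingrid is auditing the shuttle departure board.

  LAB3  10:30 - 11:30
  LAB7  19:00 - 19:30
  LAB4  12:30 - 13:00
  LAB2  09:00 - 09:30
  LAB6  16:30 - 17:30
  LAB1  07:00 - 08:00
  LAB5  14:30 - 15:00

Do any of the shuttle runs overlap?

No

Sorted by start: LAB1, LAB2, LAB3, LAB4, LAB5, LAB6, LAB7.
LAB2 starts after LAB1 ends, so LAB1 has no further overlaps.
LAB3 starts after LAB2 ends, so LAB2 has no further overlaps.
LAB4 starts after LAB3 ends, so LAB3 has no further overlaps.
LAB5 starts after LAB4 ends, so LAB4 has no further overlaps.
LAB6 starts after LAB5 ends, so LAB5 has no further overlaps.
LAB7 starts after LAB6 ends.
Every pair is clear; the schedule has no overlaps.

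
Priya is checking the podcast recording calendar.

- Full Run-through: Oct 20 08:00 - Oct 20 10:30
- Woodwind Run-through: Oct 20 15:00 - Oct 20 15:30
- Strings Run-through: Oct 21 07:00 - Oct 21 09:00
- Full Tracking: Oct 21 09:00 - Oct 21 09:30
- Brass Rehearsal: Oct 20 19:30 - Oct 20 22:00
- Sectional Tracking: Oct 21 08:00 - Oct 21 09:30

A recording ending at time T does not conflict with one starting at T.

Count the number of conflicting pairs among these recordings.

Sorted by start: Full Run-through, Woodwind Run-through, Brass Rehearsal, Strings Run-through, Sectional Tracking, Full Tracking.
Woodwind Run-through starts after Full Run-through ends; Full Run-through is clear from here.
Brass Rehearsal starts after Woodwind Run-through ends; Woodwind Run-through is clear from here.
Strings Run-through starts after Brass Rehearsal ends; Brass Rehearsal is clear from here.
Sectional Tracking starts before Strings Run-through ends → Strings Run-through and Sectional Tracking overlap.
Full Tracking starts exactly when Strings Run-through ends (back-to-back, no overlap).
Full Tracking starts before Sectional Tracking ends → Sectional Tracking and Full Tracking overlap.
Overlapping pairs: Full Tracking & Sectional Tracking, Sectional Tracking & Strings Run-through — 2 in total.

2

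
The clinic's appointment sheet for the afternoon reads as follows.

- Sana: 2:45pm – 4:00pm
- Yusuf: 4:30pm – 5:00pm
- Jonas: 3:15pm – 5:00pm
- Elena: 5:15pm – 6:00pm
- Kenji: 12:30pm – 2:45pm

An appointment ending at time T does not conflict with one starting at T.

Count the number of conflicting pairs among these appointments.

2

Sorted by start: Kenji, Sana, Jonas, Yusuf, Elena.
Sana starts exactly when Kenji ends (back-to-back, no overlap), so Kenji has no further overlaps.
Jonas starts before Sana ends → Sana and Jonas overlap.
Yusuf starts after Sana ends, so Sana has no further overlaps.
Yusuf starts before Jonas ends → Jonas and Yusuf overlap.
Elena starts after Jonas ends.
Elena starts after Yusuf ends.
Overlapping pairs: Jonas & Sana, Jonas & Yusuf — 2 in total.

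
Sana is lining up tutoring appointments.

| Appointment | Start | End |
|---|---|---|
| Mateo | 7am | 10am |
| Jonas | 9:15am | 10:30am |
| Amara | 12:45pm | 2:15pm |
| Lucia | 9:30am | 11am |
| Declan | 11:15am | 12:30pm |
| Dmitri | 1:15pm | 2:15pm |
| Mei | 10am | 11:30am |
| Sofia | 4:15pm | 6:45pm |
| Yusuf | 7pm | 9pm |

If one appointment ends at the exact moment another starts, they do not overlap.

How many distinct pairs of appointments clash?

7

Check each pair: they overlap iff neither finishes before the other starts.
Sorted by start: Mateo, Jonas, Lucia, Mei, Declan, Amara, Dmitri, Sofia, Yusuf.
Jonas starts before Mateo ends → Mateo and Jonas overlap.
Lucia starts before Mateo ends → Mateo and Lucia overlap.
Mei starts exactly when Mateo ends (back-to-back, no overlap); Mateo is clear from here.
Lucia starts before Jonas ends → Jonas and Lucia overlap.
Mei starts before Jonas ends → Jonas and Mei overlap.
Declan starts after Jonas ends; Jonas is clear from here.
Mei starts before Lucia ends → Lucia and Mei overlap.
Declan starts after Lucia ends; Lucia is clear from here.
Declan starts before Mei ends → Mei and Declan overlap.
Amara starts after Mei ends; Mei is clear from here.
Amara starts after Declan ends; Declan is clear from here.
Dmitri starts before Amara ends → Amara and Dmitri overlap.
Sofia starts after Amara ends; Amara is clear from here.
Sofia starts after Dmitri ends; Dmitri is clear from here.
Yusuf starts after Sofia ends.
Overlapping pairs: Amara & Dmitri, Declan & Mei, Jonas & Lucia, Jonas & Mateo, Jonas & Mei, Lucia & Mateo, Lucia & Mei — 7 in total.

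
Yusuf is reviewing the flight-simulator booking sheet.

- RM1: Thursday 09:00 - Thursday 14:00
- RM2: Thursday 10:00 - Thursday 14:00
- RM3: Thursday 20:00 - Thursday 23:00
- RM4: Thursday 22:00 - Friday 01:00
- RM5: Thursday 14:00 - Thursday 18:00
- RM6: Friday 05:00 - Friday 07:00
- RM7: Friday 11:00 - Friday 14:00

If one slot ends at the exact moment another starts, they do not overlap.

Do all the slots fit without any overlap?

Check each pair: they overlap iff neither finishes before the other starts.
Sorted by start: RM1, RM2, RM5, RM3, RM4, RM6, RM7.
RM2 starts before RM1 ends → RM1 and RM2 overlap.
That's a conflict, so the schedule is not conflict-free.

No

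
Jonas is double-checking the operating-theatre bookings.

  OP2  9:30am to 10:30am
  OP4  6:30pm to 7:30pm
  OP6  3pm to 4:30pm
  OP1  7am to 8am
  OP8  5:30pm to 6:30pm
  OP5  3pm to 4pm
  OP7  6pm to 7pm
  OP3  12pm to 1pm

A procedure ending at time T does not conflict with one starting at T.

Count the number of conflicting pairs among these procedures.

3

Check each pair: they overlap iff neither finishes before the other starts.
Sorted by start: OP1, OP2, OP3, OP5, OP6, OP8, OP7, OP4.
OP2 starts after OP1 ends, so OP1 has no further overlaps.
OP3 starts after OP2 ends, so OP2 has no further overlaps.
OP5 starts after OP3 ends, so OP3 has no further overlaps.
OP6 starts before OP5 ends → OP5 and OP6 overlap.
OP8 starts after OP5 ends, so OP5 has no further overlaps.
OP8 starts after OP6 ends, so OP6 has no further overlaps.
OP7 starts before OP8 ends → OP8 and OP7 overlap.
OP4 starts exactly when OP8 ends (back-to-back, no overlap).
OP4 starts before OP7 ends → OP7 and OP4 overlap.
Overlapping pairs: OP4 & OP7, OP5 & OP6, OP7 & OP8 — 3 in total.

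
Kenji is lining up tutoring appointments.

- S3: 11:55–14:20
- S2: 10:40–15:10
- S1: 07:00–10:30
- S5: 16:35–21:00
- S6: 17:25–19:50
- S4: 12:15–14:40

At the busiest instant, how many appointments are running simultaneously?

Walk through starts and ends in time order (an end at T is processed before a start at T):
07:00 start S1 → 1
10:30 end S1 → 0
10:40 start S2 → 1
11:55 start S3 → 2
12:15 start S4 → 3
14:20 end S3 → 2
14:40 end S4 → 1
15:10 end S2 → 0
16:35 start S5 → 1
17:25 start S6 → 2
19:50 end S6 → 1
21:00 end S5 → 0
Peak is 3, at 12:15 (S2, S3, S4).

3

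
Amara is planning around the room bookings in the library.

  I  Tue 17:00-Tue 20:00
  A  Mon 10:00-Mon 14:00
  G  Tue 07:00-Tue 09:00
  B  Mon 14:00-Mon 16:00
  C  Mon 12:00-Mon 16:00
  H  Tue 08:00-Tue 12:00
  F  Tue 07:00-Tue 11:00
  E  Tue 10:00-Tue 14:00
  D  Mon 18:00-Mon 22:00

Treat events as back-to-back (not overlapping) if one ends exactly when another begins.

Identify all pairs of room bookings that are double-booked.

A & C, B & C, E & F, E & H, F & G, F & H, G & H

Sorted by start: A, C, B, D, F, G, H, E, I.
C starts before A ends → A and C overlap.
B starts exactly when A ends (back-to-back, no overlap); A is clear from here.
B starts before C ends → C and B overlap.
D starts after C ends; C is clear from here.
D starts after B ends; B is clear from here.
F starts after D ends; D is clear from here.
G starts before F ends → F and G overlap.
H starts before F ends → F and H overlap.
E starts before F ends → F and E overlap.
I starts after F ends.
H starts before G ends → G and H overlap.
E starts after G ends; G is clear from here.
E starts before H ends → H and E overlap.
I starts after H ends.
I starts after E ends.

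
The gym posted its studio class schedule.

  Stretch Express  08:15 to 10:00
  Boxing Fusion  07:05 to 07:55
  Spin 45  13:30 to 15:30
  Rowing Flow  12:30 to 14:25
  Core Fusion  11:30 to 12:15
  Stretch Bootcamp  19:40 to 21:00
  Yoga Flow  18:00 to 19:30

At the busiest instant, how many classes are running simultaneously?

2

Sort all start/end points and keep a running count:
07:05 start Boxing Fusion → 1
07:55 end Boxing Fusion → 0
08:15 start Stretch Express → 1
10:00 end Stretch Express → 0
11:30 start Core Fusion → 1
12:15 end Core Fusion → 0
12:30 start Rowing Flow → 1
13:30 start Spin 45 → 2
14:25 end Rowing Flow → 1
15:30 end Spin 45 → 0
18:00 start Yoga Flow → 1
19:30 end Yoga Flow → 0
19:40 start Stretch Bootcamp → 1
21:00 end Stretch Bootcamp → 0
Peak is 2, at 13:30 (Rowing Flow, Spin 45).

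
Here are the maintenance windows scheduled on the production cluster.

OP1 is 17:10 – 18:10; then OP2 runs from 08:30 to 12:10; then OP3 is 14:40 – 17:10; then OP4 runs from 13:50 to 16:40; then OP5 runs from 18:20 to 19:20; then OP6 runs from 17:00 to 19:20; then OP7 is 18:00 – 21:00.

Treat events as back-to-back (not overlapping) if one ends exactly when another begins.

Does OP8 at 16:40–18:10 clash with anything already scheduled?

Yes — it overlaps OP1, OP3, OP6, OP7

OP2: ends 12:10 at or before OP8 starts 16:40 → clear.
OP4: ends 16:40 at or before OP8 starts 16:40 → clear.
OP3: starts 14:40 before OP8 ends 18:10, and ends 17:10 after OP8 starts 16:40 → overlap.
OP6: starts 17:00 before OP8 ends 18:10, and ends 19:20 after OP8 starts 16:40 → overlap.
OP1: starts 17:10 before OP8 ends 18:10, and ends 18:10 after OP8 starts 16:40 → overlap.
OP7: starts 18:00 before OP8 ends 18:10, and ends 21:00 after OP8 starts 16:40 → overlap.
OP5: starts 18:20 at or after OP8 ends 18:10 → clear.
OP8 overlaps OP1, OP3, OP6, OP7.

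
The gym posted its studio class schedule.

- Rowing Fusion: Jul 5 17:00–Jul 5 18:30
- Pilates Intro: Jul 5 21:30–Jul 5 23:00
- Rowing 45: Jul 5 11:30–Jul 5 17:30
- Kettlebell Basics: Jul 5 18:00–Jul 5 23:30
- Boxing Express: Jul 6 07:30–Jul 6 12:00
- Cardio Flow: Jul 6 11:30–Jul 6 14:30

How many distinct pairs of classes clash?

Sorted by start: Rowing 45, Rowing Fusion, Kettlebell Basics, Pilates Intro, Boxing Express, Cardio Flow.
Rowing Fusion starts before Rowing 45 ends → Rowing 45 and Rowing Fusion overlap.
Kettlebell Basics starts after Rowing 45 ends — done with Rowing 45.
Kettlebell Basics starts before Rowing Fusion ends → Rowing Fusion and Kettlebell Basics overlap.
Pilates Intro starts after Rowing Fusion ends — done with Rowing Fusion.
Pilates Intro starts before Kettlebell Basics ends → Kettlebell Basics and Pilates Intro overlap.
Boxing Express starts after Kettlebell Basics ends — done with Kettlebell Basics.
Boxing Express starts after Pilates Intro ends — done with Pilates Intro.
Cardio Flow starts before Boxing Express ends → Boxing Express and Cardio Flow overlap.
Overlapping pairs: Boxing Express & Cardio Flow, Kettlebell Basics & Pilates Intro, Kettlebell Basics & Rowing Fusion, Rowing 45 & Rowing Fusion — 4 in total.

4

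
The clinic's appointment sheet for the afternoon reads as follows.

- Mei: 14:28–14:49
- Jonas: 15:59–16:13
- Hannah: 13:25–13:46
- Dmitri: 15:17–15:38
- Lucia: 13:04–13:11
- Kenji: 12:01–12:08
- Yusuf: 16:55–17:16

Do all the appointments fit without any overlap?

Yes

Two intervals overlap when each starts before the other ends.
Sorted by start: Kenji, Lucia, Hannah, Mei, Dmitri, Jonas, Yusuf.
Lucia starts after Kenji ends, so Kenji has no further overlaps.
Hannah starts after Lucia ends, so Lucia has no further overlaps.
Mei starts after Hannah ends, so Hannah has no further overlaps.
Dmitri starts after Mei ends, so Mei has no further overlaps.
Jonas starts after Dmitri ends, so Dmitri has no further overlaps.
Yusuf starts after Jonas ends.
Every pair is clear; the schedule has no overlaps.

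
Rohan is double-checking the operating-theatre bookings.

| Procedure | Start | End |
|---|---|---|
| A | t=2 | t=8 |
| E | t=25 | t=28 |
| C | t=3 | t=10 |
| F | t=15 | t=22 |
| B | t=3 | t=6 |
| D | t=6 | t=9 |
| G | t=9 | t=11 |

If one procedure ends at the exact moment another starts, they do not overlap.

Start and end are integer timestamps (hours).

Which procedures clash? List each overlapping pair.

A & B, A & C, A & D, B & C, C & D, C & G

Check each pair: they overlap iff neither finishes before the other starts.
Sorted by start: A, B, C, D, G, F, E.
B starts before A ends → A and B overlap.
C starts before A ends → A and C overlap.
D starts before A ends → A and D overlap.
G starts after A ends, so nothing later overlaps A either.
C starts before B ends → B and C overlap.
D starts exactly when B ends (back-to-back, no overlap), so nothing later overlaps B either.
D starts before C ends → C and D overlap.
G starts before C ends → C and G overlap.
F starts after C ends, so nothing later overlaps C either.
G starts exactly when D ends (back-to-back, no overlap), so nothing later overlaps D either.
F starts after G ends, so nothing later overlaps G either.
E starts after F ends.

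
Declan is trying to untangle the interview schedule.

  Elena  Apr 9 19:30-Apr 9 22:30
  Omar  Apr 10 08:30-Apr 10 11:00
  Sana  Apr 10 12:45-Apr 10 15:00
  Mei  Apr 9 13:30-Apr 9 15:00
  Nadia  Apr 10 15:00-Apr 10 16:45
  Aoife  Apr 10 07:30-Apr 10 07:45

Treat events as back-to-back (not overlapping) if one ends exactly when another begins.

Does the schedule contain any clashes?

Two intervals overlap when each starts before the other ends.
Sorted by start: Mei, Elena, Aoife, Omar, Sana, Nadia.
Elena starts after Mei ends; Mei is clear from here.
Aoife starts after Elena ends; Elena is clear from here.
Omar starts after Aoife ends; Aoife is clear from here.
Sana starts after Omar ends; Omar is clear from here.
Nadia starts exactly when Sana ends (back-to-back, no overlap).
Every pair is clear; the schedule has no overlaps.

No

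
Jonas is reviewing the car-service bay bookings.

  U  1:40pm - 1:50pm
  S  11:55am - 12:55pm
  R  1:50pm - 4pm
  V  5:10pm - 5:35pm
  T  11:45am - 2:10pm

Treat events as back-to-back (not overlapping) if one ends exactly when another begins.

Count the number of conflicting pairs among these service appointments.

Sorted by start: T, S, U, R, V.
S starts before T ends → T and S overlap.
U starts before T ends → T and U overlap.
R starts before T ends → T and R overlap.
V starts after T ends.
U starts after S ends, so nothing later overlaps S either.
R starts exactly when U ends (back-to-back, no overlap), so nothing later overlaps U either.
V starts after R ends.
Overlapping pairs: R & T, S & T, T & U — 3 in total.

3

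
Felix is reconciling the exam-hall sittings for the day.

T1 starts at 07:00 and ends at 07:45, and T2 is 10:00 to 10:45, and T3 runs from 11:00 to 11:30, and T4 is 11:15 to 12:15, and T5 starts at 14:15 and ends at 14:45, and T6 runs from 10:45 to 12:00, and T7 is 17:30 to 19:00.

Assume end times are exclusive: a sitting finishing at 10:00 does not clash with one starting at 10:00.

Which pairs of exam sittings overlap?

Sorted by start: T1, T2, T6, T3, T4, T5, T7.
T2 starts after T1 ends — done with T1.
T6 starts exactly when T2 ends (back-to-back, no overlap) — done with T2.
T3 starts before T6 ends → T6 and T3 overlap.
T4 starts before T6 ends → T6 and T4 overlap.
T5 starts after T6 ends — done with T6.
T4 starts before T3 ends → T3 and T4 overlap.
T5 starts after T3 ends — done with T3.
T5 starts after T4 ends — done with T4.
T7 starts after T5 ends.

T3 & T4, T3 & T6, T4 & T6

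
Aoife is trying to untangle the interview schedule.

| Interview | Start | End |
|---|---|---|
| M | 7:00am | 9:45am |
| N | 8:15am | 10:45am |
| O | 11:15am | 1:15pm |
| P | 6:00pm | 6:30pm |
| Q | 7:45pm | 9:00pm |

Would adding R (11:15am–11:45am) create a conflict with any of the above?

M: ends 9:45am at or before R starts 11:15am → clear.
N: ends 10:45am at or before R starts 11:15am → clear.
O: starts 11:15am before R ends 11:45am, and ends 1:15pm after R starts 11:15am → overlap.
P: starts 6:00pm at or after R ends 11:45am → clear.
Q: starts 7:45pm at or after R ends 11:45am → clear.
R overlaps O.

Yes — it overlaps O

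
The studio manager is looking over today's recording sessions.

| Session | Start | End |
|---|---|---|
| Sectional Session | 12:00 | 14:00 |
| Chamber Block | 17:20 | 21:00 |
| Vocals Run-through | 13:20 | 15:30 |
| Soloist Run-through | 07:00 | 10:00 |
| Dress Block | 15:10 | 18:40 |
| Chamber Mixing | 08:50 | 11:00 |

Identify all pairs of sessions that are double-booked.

Sorted by start: Soloist Run-through, Chamber Mixing, Sectional Session, Vocals Run-through, Dress Block, Chamber Block.
Chamber Mixing starts before Soloist Run-through ends → Soloist Run-through and Chamber Mixing overlap.
Sectional Session starts after Soloist Run-through ends, so Soloist Run-through has no further overlaps.
Sectional Session starts after Chamber Mixing ends, so Chamber Mixing has no further overlaps.
Vocals Run-through starts before Sectional Session ends → Sectional Session and Vocals Run-through overlap.
Dress Block starts after Sectional Session ends, so Sectional Session has no further overlaps.
Dress Block starts before Vocals Run-through ends → Vocals Run-through and Dress Block overlap.
Chamber Block starts after Vocals Run-through ends.
Chamber Block starts before Dress Block ends → Dress Block and Chamber Block overlap.

Chamber Block & Dress Block, Chamber Mixing & Soloist Run-through, Dress Block & Vocals Run-through, Sectional Session & Vocals Run-through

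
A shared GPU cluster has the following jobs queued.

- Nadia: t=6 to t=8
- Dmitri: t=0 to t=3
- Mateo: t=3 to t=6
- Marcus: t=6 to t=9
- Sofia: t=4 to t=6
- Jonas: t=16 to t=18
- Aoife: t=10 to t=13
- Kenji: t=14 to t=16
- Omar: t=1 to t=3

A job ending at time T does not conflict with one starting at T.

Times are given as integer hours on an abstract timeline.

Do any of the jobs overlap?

Yes

Sorted by start: Dmitri, Omar, Mateo, Sofia, Nadia, Marcus, Aoife, Kenji, Jonas.
Omar starts before Dmitri ends → Dmitri and Omar overlap.
That's a conflict, so the schedule is not conflict-free.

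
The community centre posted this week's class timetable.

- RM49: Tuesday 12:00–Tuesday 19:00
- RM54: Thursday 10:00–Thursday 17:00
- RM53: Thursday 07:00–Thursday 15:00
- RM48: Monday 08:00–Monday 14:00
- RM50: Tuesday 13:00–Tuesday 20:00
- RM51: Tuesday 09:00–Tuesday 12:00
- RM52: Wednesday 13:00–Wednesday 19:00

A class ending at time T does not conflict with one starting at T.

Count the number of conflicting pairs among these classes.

Sorted by start: RM48, RM51, RM49, RM50, RM52, RM53, RM54.
RM51 starts after RM48 ends — done with RM48.
RM49 starts exactly when RM51 ends (back-to-back, no overlap) — done with RM51.
RM50 starts before RM49 ends → RM49 and RM50 overlap.
RM52 starts after RM49 ends — done with RM49.
RM52 starts after RM50 ends — done with RM50.
RM53 starts after RM52 ends — done with RM52.
RM54 starts before RM53 ends → RM53 and RM54 overlap.
Overlapping pairs: RM49 & RM50, RM53 & RM54 — 2 in total.

2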